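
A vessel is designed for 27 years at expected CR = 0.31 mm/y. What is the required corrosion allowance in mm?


Corrosion allowance = CR × design life
CA = 0.31 * 27 = 8.37 mm

8.37 mm


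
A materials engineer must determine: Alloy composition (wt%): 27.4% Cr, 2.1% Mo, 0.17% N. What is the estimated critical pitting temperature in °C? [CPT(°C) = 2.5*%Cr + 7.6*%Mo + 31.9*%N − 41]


Apply the ASTM G48 empirical CPT estimate: CPT(°C) = 2.5*%Cr + 7.6*%Mo + 31.9*%N − 41
2.5*27.4 = 68.5; 7.6*2.1 = 15.96; 31.9*0.17 = 5.423
CPT = 68.5 + 15.96 + 5.423 − 41 = 48.883 °C
Rounded to 0.1 °C: CPT ≈ 48.9 °C

48.9 °C


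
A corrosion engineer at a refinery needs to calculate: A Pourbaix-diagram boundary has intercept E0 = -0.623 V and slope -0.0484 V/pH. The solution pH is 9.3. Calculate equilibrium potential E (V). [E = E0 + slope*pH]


Apply the Pourbaix line equation: E = E0 + slope*pH
E = -0.623 + (-0.0484)*9.3 = -0.623 + (-0.45012) = -1.07312 V
Rounded to 4 decimal places: E = -1.0731 V

-1.0731 V


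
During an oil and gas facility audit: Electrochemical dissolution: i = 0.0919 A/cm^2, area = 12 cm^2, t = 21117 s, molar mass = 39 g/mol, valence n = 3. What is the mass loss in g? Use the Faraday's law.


Apply Faraday's law: m = i*A*t*M / (n*F)
Total charge passed Q = i*A*t = 0.0919*12*21117 = 23287.8276 C
m = Q*M/(n*F) = 23287.8276*39/(3*96485) = 3.13771 g

3.13771 g


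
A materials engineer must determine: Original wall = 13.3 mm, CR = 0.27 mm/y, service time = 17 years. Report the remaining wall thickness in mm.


Remaining wall = original − CR × time
t = 13.3 − 0.27*17 = 13.3 − 4.59 = 8.71 mm

8.71 mm


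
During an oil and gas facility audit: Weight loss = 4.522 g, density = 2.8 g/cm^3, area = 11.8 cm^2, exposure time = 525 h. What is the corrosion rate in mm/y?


Apply the mm/y weight-loss relation: CR = 87600 * W / (D * A * T)
Numerator: 87600 * 4.522 = 396127.2
Denominator: 2.8 * 11.8 * 525 = 17346.0
CR = 396127.2 / 17346.0 = 22.8368 mm/y

22.8368 mm/y


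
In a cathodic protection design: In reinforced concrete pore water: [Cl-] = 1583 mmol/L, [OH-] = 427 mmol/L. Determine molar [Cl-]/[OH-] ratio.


Threshold parameter = [Cl-] / [OH-] (molar basis; both in mmol/L, so units cancel)
Ratio = 1583 / 427 = 3.71

3.71


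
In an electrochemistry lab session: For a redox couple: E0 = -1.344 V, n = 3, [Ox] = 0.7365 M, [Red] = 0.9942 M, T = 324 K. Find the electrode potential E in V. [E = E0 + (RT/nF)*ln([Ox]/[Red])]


Apply the Nernst equation: E = E0 + (RT/nF)*ln([Ox]/[Red])
Step 1: RT/nF = 8.314*324/(3*96485) = 0.00930623 V
Step 2: [Ox]/[Red] = 0.7365/0.9942 = 0.740797
Step 3: ln(0.740797) = -0.300029
Step 4: correction = 0.00930623 * -0.300029 = -0.003 V
E = -1.344 + -0.003 = -1.347 V

-1.347 V


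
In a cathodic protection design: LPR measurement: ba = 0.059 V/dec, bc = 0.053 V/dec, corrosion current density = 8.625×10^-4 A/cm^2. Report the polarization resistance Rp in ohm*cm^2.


Apply the Stern-Geary equation: Rp = ba*bc / (2.303*icorr*(ba+bc))
ba*bc = 0.059*0.053 = 0.003127
ba+bc = 0.112; 2.303*icorr*(ba+bc) = 2.303*8.625×10^-4*0.112 = 2.224698×10^-4
Rp = 0.003127 / 2.224698×10^-4 = 14.1 ohm*cm^2

14.1 ohm*cm^2


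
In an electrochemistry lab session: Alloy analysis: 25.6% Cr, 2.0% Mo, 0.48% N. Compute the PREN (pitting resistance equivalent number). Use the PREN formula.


Apply the PREN formula: PREN = Cr + 3.3*Mo + 16*N
PREN = 25.6 + 3.3*2.0 + 16*0.48
PREN = 25.6 + 6.6 + 7.68 = 39.88

39.88


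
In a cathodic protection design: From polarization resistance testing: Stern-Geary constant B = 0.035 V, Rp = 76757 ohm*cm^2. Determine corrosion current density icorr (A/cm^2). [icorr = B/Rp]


Apply the Stern-Geary relation: icorr = B / Rp
icorr = 0.035 / 76757 = 4.56×10^-7 A/cm^2

4.56×10^-7 A/cm^2


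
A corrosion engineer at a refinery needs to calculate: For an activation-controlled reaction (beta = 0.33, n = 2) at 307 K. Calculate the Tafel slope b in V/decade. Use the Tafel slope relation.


Apply the Tafel slope relation: b = 2.303*R*T/(beta*n*F)
Numerator: 2.303 * 8.314 * 307 = 5878.17
Denominator: 0.33 * 2 * 96485 = 63680.1
b = 5878.17 / 63680.1 = 0.0923 V/decade

0.0923 V/decade


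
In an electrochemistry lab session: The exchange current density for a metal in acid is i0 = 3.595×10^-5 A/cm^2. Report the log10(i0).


i0 = 3.595×10^-5 A/cm^2
log10(i0) = -4.444

-4.444


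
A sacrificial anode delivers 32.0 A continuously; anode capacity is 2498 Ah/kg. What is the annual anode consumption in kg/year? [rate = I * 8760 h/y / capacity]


Annual consumption = current * hours per year / capacity
Rate = 32.0 * 8760 / 2498 = 112.2 kg/year

112.2 kg/year


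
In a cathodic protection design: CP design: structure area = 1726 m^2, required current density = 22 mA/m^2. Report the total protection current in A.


I = area * current density, then convert mA → A (÷1000)
I = 1726 * 22 / 1000 = 37.97 A

37.97 A


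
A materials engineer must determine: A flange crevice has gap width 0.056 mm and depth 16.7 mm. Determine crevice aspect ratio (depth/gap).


Aspect ratio = depth / gap
Ratio = 16.7 / 0.056 = 298.2

298.2


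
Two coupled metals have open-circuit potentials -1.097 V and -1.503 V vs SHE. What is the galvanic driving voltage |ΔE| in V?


Driving voltage is the absolute potential difference.
|ΔE| = |-1.097 − (-1.503)| = 0.406 V

0.406 V


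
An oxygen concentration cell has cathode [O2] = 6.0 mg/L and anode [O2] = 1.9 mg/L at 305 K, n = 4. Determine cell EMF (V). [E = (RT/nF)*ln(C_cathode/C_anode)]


Apply the Nernst concentration-cell relation: E = (RT/nF)*ln(C_cathode/C_anode)
RT/nF = 8.314*305/(4*96485) = 0.00657037 V
ln(6.0/1.9) = 1.14991
E = 0.00657037 * 1.14991 = 0.00756 V

0.00756 V


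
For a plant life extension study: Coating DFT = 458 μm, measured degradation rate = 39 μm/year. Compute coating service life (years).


Service life = thickness / degradation rate
Life = 458 / 39 = 11.7 years

11.7 years


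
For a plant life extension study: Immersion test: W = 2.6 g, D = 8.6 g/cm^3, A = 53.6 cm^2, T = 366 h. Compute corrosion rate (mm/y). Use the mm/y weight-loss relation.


Apply the mm/y weight-loss relation: CR = 87600 * W / (D * A * T)
Numerator: 87600 * 2.6 = 227760.0
Denominator: 8.6 * 53.6 * 366 = 168711.36
CR = 227760.0 / 168711.36 = 1.349998 mm/y

1.349998 mm/y


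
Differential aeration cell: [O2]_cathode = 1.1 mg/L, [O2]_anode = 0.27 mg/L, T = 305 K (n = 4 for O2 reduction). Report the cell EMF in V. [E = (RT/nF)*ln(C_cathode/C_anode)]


Apply the Nernst concentration-cell relation: E = (RT/nF)*ln(C_cathode/C_anode)
RT/nF = 8.314*305/(4*96485) = 0.00657037 V
ln(1.1/0.27) = 1.40464
E = 0.00657037 * 1.40464 = 0.00923 V

0.00923 V


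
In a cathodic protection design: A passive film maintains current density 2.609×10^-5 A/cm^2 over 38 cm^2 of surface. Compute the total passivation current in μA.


I = i_pass * A, then convert A → μA (×10^6)
I = 2.609×10^-5 * 38 * 10^6 = 991.42 μA

991.42 μA


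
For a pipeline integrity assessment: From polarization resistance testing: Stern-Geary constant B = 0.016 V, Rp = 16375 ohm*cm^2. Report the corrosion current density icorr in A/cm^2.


Apply the Stern-Geary relation: icorr = B / Rp
icorr = 0.016 / 16375 = 9.771×10^-7 A/cm^2

9.771×10^-7 A/cm^2


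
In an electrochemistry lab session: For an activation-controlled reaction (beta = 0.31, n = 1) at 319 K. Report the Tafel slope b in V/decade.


Apply the Tafel slope relation: b = 2.303*R*T/(beta*n*F)
Numerator: 2.303 * 8.314 * 319 = 6107.94
Denominator: 0.31 * 1 * 96485 = 29910.35
b = 6107.94 / 29910.35 = 0.2042 V/decade

0.2042 V/decade


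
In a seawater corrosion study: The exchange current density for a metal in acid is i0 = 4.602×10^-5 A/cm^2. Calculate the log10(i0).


i0 = 4.602×10^-5 A/cm^2
log10(i0) = -4.337

-4.337


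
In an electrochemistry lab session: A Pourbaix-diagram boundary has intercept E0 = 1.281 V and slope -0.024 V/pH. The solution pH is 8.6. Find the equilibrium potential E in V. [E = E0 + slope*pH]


Apply the Pourbaix line equation: E = E0 + slope*pH
E = 1.281 + (-0.024)*8.6 = 1.281 + (-0.2064) = 1.0746 V
Rounded to 4 decimal places: E = 1.0746 V

1.0746 V


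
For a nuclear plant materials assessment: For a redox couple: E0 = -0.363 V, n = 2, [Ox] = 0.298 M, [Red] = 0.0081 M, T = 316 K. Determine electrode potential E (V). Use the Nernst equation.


Apply the Nernst equation: E = E0 + (RT/nF)*ln([Ox]/[Red])
Step 1: RT/nF = 8.314*316/(2*96485) = 0.01361468 V
Step 2: [Ox]/[Red] = 0.298/0.0081 = 36.790123
Step 3: ln(36.790123) = 3.605229
Step 4: correction = 0.01361468 * 3.605229 = 0.0491 V
E = -0.363 + 0.0491 = -0.3139 V

-0.3139 V


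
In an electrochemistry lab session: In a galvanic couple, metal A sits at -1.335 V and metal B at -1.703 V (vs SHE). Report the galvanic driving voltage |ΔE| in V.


Driving voltage is the absolute potential difference.
|ΔE| = |-1.335 − (-1.703)| = 0.368 V

0.368 V


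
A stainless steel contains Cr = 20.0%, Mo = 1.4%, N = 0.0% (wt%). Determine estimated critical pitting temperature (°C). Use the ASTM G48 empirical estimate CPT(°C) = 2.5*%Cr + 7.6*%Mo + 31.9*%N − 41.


Apply the ASTM G48 empirical CPT estimate: CPT(°C) = 2.5*%Cr + 7.6*%Mo + 31.9*%N − 41
2.5*20.0 = 50; 7.6*1.4 = 10.64; 31.9*0.0 = 0
CPT = 50 + 10.64 + 0 − 41 = 19.64 °C
Rounded to 0.1 °C: CPT ≈ 19.6 °C

19.6 °C


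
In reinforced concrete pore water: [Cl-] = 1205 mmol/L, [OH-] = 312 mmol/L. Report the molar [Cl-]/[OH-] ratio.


Threshold parameter = [Cl-] / [OH-] (molar basis; both in mmol/L, so units cancel)
Ratio = 1205 / 312 = 3.86

3.86


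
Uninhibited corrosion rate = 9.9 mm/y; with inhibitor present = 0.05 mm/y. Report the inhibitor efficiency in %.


Apply the inhibitor-efficiency definition: IE = (CR_blank − CR_inh)/CR_blank × 100
IE = (9.9 − 0.05) / 9.9 × 100
IE = 9.85 / 9.9 × 100 = 99.5 %

99.5 %


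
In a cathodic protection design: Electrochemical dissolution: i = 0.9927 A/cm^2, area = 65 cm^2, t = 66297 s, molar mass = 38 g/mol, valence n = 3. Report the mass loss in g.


Apply Faraday's law: m = i*A*t*M / (n*F)
Total charge passed Q = i*A*t = 0.9927*65*66297 = 4277847.0735 C
m = Q*M/(n*F) = 4277847.0735*38/(3*96485) = 561.6009 g

561.6009 g


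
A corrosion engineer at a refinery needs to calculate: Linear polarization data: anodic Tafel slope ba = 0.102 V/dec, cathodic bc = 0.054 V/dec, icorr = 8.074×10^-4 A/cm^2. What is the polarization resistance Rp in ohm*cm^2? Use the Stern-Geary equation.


Apply the Stern-Geary equation: Rp = ba*bc / (2.303*icorr*(ba+bc))
ba*bc = 0.102*0.054 = 0.005508
ba+bc = 0.156; 2.303*icorr*(ba+bc) = 2.303*8.074×10^-4*0.156 = 2.9007298×10^-4
Rp = 0.005508 / 2.9007298×10^-4 = 19.0 ohm*cm^2

19.0 ohm*cm^2


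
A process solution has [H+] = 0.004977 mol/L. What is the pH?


pH = −log10[H+]
pH = −log10(0.004977) = 2.3

2.3


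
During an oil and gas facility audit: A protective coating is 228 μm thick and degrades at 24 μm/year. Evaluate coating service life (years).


Service life = thickness / degradation rate
Life = 228 / 24 = 9.5 years

9.5 years


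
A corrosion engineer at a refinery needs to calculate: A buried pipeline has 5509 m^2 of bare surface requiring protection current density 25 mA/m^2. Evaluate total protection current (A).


I = area * current density, then convert mA → A (÷1000)
I = 5509 * 25 / 1000 = 137.73 A

137.73 A


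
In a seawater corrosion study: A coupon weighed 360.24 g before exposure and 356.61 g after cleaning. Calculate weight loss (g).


Weight loss = initial − final
WL = 360.24 − 356.61 = 3.63 g

3.63 g


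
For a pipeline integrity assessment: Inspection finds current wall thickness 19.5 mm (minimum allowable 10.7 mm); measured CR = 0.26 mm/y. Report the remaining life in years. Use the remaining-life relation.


Apply the remaining-life relation: RL = (t_current − t_min) / CR
RL = (19.5 − 10.7) / 0.26 = 8.8 / 0.26 = 33.8 years

33.8 years


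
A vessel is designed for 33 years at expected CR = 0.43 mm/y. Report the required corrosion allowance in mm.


Corrosion allowance = CR × design life
CA = 0.43 * 33 = 14.19 mm

14.19 mm


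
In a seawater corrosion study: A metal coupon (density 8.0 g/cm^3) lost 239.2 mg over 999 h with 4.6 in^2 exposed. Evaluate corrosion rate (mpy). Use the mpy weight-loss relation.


Apply the mpy weight-loss relation: CR = 534 * W / (D * A * T)
Numerator: 534 * 239.2 = 127732.8
Denominator: 8.0 * 4.6 * 999 = 36763.2
CR = 127732.8 / 36763.2 = 3.474 mpy

3.474 mpy


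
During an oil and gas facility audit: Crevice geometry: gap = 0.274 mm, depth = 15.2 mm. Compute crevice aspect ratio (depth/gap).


Aspect ratio = depth / gap
Ratio = 15.2 / 0.274 = 55.5

55.5


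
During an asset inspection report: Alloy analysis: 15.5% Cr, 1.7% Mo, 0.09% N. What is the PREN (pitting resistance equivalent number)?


Apply the PREN formula: PREN = Cr + 3.3*Mo + 16*N
PREN = 15.5 + 3.3*1.7 + 16*0.09
PREN = 15.5 + 5.61 + 1.44 = 22.55

22.55


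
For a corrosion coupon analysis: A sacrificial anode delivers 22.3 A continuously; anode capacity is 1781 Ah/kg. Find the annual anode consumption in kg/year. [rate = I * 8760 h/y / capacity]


Annual consumption = current * hours per year / capacity
Rate = 22.3 * 8760 / 1781 = 109.7 kg/year

109.7 kg/year


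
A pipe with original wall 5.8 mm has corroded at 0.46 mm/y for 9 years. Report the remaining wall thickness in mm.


Remaining wall = original − CR × time
t = 5.8 − 0.46*9 = 5.8 − 4.14 = 1.66 mm

1.66 mm


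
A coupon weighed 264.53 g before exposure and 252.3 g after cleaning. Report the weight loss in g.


Weight loss = initial − final
WL = 264.53 − 252.3 = 12.23 g

12.23 g


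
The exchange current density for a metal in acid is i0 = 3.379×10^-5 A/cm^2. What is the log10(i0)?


i0 = 3.379×10^-5 A/cm^2
log10(i0) = -4.471

-4.471


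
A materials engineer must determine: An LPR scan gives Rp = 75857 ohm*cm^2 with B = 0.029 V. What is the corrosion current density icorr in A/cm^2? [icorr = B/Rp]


Apply the Stern-Geary relation: icorr = B / Rp
icorr = 0.029 / 75857 = 3.823×10^-7 A/cm^2

3.823×10^-7 A/cm^2


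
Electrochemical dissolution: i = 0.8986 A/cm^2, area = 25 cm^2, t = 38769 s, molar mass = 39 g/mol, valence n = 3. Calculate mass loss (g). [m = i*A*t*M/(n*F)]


Apply Faraday's law: m = i*A*t*M / (n*F)
Total charge passed Q = i*A*t = 0.8986*25*38769 = 870945.585 C
m = Q*M/(n*F) = 870945.585*39/(3*96485) = 117.3477 g

117.3477 g


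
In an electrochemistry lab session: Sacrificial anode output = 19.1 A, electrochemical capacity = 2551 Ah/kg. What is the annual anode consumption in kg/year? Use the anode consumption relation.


Annual consumption = current * hours per year / capacity
Rate = 19.1 * 8760 / 2551 = 65.6 kg/year

65.6 kg/year


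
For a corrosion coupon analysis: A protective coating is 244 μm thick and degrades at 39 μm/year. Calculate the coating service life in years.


Service life = thickness / degradation rate
Life = 244 / 39 = 6.3 years

6.3 years


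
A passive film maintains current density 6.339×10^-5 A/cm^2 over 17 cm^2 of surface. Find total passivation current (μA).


I = i_pass * A, then convert A → μA (×10^6)
I = 6.339×10^-5 * 17 * 10^6 = 1077.63 μA

1077.63 μA


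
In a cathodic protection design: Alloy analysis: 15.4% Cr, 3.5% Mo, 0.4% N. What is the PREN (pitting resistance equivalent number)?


Apply the PREN formula: PREN = Cr + 3.3*Mo + 16*N
PREN = 15.4 + 3.3*3.5 + 16*0.4
PREN = 15.4 + 11.55 + 6.4 = 33.35

33.35


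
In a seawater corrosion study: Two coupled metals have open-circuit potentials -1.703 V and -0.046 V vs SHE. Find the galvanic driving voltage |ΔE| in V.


Driving voltage is the absolute potential difference.
|ΔE| = |-1.703 − (-0.046)| = 1.657 V

1.657 V


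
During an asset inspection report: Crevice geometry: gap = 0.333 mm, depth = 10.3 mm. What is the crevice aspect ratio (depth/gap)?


Aspect ratio = depth / gap
Ratio = 10.3 / 0.333 = 30.9

30.9


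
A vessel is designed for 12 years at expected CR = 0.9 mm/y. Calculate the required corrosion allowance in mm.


Corrosion allowance = CR × design life
CA = 0.9 * 12 = 10.8 mm

10.8 mm


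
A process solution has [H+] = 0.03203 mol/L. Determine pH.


pH = −log10[H+]
pH = −log10(0.03203) = 1.49

1.49


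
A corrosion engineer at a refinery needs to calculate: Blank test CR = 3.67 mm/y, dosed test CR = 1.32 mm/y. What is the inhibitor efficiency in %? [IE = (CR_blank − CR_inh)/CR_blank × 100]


Apply the inhibitor-efficiency definition: IE = (CR_blank − CR_inh)/CR_blank × 100
IE = (3.67 − 1.32) / 3.67 × 100
IE = 2.35 / 3.67 × 100 = 64.0 %

64.0 %


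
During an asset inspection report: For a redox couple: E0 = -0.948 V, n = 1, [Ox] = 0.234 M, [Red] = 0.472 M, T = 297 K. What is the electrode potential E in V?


Apply the Nernst equation: E = E0 + (RT/nF)*ln([Ox]/[Red])
Step 1: RT/nF = 8.314*297/(1*96485) = 0.02559214 V
Step 2: [Ox]/[Red] = 0.234/0.472 = 0.495763
Step 3: ln(0.495763) = -0.701657
Step 4: correction = 0.02559214 * -0.701657 = -0.018 V
E = -0.948 + -0.018 = -0.966 V

-0.966 V


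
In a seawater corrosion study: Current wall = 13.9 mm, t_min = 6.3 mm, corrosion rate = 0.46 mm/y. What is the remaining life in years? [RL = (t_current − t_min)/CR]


Apply the remaining-life relation: RL = (t_current − t_min) / CR
RL = (13.9 − 6.3) / 0.46 = 7.6 / 0.46 = 16.5 years

16.5 years


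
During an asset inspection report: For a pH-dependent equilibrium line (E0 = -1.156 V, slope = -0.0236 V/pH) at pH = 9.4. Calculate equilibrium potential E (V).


Apply the Pourbaix line equation: E = E0 + slope*pH
E = -1.156 + (-0.0236)*9.4 = -1.156 + (-0.22184) = -1.37784 V
Rounded to 3 decimal places: E = -1.378 V

-1.378 V


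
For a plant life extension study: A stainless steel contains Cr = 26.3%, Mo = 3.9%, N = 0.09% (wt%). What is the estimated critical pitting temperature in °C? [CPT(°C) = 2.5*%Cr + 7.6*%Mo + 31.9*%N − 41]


Apply the ASTM G48 empirical CPT estimate: CPT(°C) = 2.5*%Cr + 7.6*%Mo + 31.9*%N − 41
2.5*26.3 = 65.75; 7.6*3.9 = 29.64; 31.9*0.09 = 2.871
CPT = 65.75 + 29.64 + 2.871 − 41 = 57.261 °C
Rounded to 0.1 °C: CPT ≈ 57.3 °C

57.3 °C


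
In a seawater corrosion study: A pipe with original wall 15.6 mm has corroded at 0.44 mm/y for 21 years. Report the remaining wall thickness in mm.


Remaining wall = original − CR × time
t = 15.6 − 0.44*21 = 15.6 − 9.24 = 6.36 mm

6.36 mm


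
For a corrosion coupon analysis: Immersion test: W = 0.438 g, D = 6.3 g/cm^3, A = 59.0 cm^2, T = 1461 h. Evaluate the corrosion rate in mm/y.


Apply the mm/y weight-loss relation: CR = 87600 * W / (D * A * T)
Numerator: 87600 * 0.438 = 38368.8
Denominator: 6.3 * 59.0 * 1461 = 543053.7
CR = 38368.8 / 543053.7 = 0.07065 mm/y

0.07065 mm/y


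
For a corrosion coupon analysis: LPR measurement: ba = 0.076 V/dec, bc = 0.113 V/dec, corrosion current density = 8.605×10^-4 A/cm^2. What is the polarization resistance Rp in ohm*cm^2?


Apply the Stern-Geary equation: Rp = ba*bc / (2.303*icorr*(ba+bc))
ba*bc = 0.076*0.113 = 0.008588
ba+bc = 0.189; 2.303*icorr*(ba+bc) = 2.303*8.605×10^-4*0.189 = 3.7454725×10^-4
Rp = 0.008588 / 3.7454725×10^-4 = 22.93 ohm*cm^2

22.93 ohm*cm^2


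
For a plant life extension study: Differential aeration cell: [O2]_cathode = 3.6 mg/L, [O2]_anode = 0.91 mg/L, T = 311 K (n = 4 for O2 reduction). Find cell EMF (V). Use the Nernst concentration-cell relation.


Apply the Nernst concentration-cell relation: E = (RT/nF)*ln(C_cathode/C_anode)
RT/nF = 8.314*311/(4*96485) = 0.00669963 V
ln(3.6/0.91) = 1.37524
E = 0.00669963 * 1.37524 = 0.00921 V

0.00921 V


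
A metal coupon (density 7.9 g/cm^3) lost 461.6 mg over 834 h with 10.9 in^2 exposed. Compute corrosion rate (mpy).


Apply the mpy weight-loss relation: CR = 534 * W / (D * A * T)
Numerator: 534 * 461.6 = 246494.4
Denominator: 7.9 * 10.9 * 834 = 71815.74
CR = 246494.4 / 71815.74 = 3.432 mpy

3.432 mpy


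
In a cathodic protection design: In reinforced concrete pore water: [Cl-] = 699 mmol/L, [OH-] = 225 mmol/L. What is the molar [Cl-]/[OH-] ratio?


Threshold parameter = [Cl-] / [OH-] (molar basis; both in mmol/L, so units cancel)
Ratio = 699 / 225 = 3.11

3.11


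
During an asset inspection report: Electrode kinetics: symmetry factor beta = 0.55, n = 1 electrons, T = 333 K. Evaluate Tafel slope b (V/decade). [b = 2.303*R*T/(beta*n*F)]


Apply the Tafel slope relation: b = 2.303*R*T/(beta*n*F)
Numerator: 2.303 * 8.314 * 333 = 6376.0
Denominator: 0.55 * 1 * 96485 = 53066.75
b = 6376.0 / 53066.75 = 0.12 V/decade

0.12 V/decade


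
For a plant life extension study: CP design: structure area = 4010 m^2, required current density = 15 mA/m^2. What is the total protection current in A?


I = area * current density, then convert mA → A (÷1000)
I = 4010 * 15 / 1000 = 60.15 A

60.15 A


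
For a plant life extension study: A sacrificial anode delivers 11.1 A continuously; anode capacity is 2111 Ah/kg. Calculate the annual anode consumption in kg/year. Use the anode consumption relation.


Annual consumption = current * hours per year / capacity
Rate = 11.1 * 8760 / 2111 = 46.1 kg/year

46.1 kg/year


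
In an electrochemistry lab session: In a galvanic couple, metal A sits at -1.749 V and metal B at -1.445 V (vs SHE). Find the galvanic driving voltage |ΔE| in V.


Driving voltage is the absolute potential difference.
|ΔE| = |-1.749 − (-1.445)| = 0.304 V

0.304 V


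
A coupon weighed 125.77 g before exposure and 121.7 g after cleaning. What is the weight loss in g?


Weight loss = initial − final
WL = 125.77 − 121.7 = 4.07 g

4.07 g


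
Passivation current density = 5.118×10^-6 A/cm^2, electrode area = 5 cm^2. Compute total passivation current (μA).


I = i_pass * A, then convert A → μA (×10^6)
I = 5.118×10^-6 * 5 * 10^6 = 25.59 μA

25.59 μA


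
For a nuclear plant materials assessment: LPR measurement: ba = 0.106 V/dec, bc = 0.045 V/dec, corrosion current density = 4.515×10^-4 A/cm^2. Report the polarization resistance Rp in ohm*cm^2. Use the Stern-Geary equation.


Apply the Stern-Geary equation: Rp = ba*bc / (2.303*icorr*(ba+bc))
ba*bc = 0.106*0.045 = 0.00477
ba+bc = 0.151; 2.303*icorr*(ba+bc) = 2.303*4.515×10^-4*0.151 = 1.5701048×10^-4
Rp = 0.00477 / 1.5701048×10^-4 = 30.4 ohm*cm^2

30.4 ohm*cm^2


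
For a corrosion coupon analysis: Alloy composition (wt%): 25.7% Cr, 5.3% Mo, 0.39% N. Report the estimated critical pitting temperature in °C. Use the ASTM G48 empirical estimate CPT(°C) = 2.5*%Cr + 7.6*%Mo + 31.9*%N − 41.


Apply the ASTM G48 empirical CPT estimate: CPT(°C) = 2.5*%Cr + 7.6*%Mo + 31.9*%N − 41
2.5*25.7 = 64.25; 7.6*5.3 = 40.28; 31.9*0.39 = 12.441
CPT = 64.25 + 40.28 + 12.441 − 41 = 75.971 °C
Rounded to 0.1 °C: CPT ≈ 76.0 °C

76.0 °C


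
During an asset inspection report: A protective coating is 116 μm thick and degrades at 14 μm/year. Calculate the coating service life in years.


Service life = thickness / degradation rate
Life = 116 / 14 = 8.3 years

8.3 years


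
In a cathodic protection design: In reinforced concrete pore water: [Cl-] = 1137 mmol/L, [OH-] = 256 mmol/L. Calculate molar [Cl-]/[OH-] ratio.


Threshold parameter = [Cl-] / [OH-] (molar basis; both in mmol/L, so units cancel)
Ratio = 1137 / 256 = 4.44

4.44


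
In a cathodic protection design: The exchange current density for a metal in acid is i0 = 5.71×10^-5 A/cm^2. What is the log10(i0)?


i0 = 5.71×10^-5 A/cm^2
log10(i0) = -4.243

-4.243


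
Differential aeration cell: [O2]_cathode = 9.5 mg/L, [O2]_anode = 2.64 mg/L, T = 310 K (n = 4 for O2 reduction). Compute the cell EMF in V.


Apply the Nernst concentration-cell relation: E = (RT/nF)*ln(C_cathode/C_anode)
RT/nF = 8.314*310/(4*96485) = 0.00667808 V
ln(9.5/2.64) = 1.28051
E = 0.00667808 * 1.28051 = 0.00855 V

0.00855 V


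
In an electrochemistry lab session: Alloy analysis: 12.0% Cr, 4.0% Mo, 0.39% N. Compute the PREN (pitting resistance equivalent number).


Apply the PREN formula: PREN = Cr + 3.3*Mo + 16*N
PREN = 12.0 + 3.3*4.0 + 16*0.39
PREN = 12.0 + 13.2 + 6.24 = 31.44

31.44


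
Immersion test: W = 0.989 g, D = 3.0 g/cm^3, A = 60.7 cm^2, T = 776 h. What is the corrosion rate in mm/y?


Apply the mm/y weight-loss relation: CR = 87600 * W / (D * A * T)
Numerator: 87600 * 0.989 = 86636.4
Denominator: 3.0 * 60.7 * 776 = 141309.6
CR = 86636.4 / 141309.6 = 0.6131 mm/y

0.6131 mm/y


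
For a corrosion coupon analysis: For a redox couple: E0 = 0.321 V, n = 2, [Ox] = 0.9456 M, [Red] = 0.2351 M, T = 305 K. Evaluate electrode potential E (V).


Apply the Nernst equation: E = E0 + (RT/nF)*ln([Ox]/[Red])
Step 1: RT/nF = 8.314*305/(2*96485) = 0.01314075 V
Step 2: [Ox]/[Red] = 0.9456/0.2351 = 4.022118
Step 3: ln(4.022118) = 1.391809
Step 4: correction = 0.01314075 * 1.391809 = 0.018 V
E = 0.321 + 0.018 = 0.339 V

0.339 V


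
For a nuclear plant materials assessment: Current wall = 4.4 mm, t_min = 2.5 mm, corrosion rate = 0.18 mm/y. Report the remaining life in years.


Apply the remaining-life relation: RL = (t_current − t_min) / CR
RL = (4.4 − 2.5) / 0.18 = 1.9 / 0.18 = 10.6 years

10.6 years


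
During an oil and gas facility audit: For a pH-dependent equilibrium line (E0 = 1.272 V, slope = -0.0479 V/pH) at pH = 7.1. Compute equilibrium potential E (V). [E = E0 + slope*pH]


Apply the Pourbaix line equation: E = E0 + slope*pH
E = 1.272 + (-0.0479)*7.1 = 1.272 + (-0.34009) = 0.93191 V
Rounded to 4 decimal places: E = 0.9319 V

0.9319 V


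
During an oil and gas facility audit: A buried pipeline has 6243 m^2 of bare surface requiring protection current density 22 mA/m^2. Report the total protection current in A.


I = area * current density, then convert mA → A (÷1000)
I = 6243 * 22 / 1000 = 137.35 A

137.35 A


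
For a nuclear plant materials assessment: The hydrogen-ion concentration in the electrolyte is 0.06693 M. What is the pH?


pH = −log10[H+]
pH = −log10(0.06693) = 1.17

1.17


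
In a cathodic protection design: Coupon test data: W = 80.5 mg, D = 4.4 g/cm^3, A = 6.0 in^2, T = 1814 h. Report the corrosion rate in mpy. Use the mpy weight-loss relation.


Apply the mpy weight-loss relation: CR = 534 * W / (D * A * T)
Numerator: 534 * 80.5 = 42987.0
Denominator: 4.4 * 6.0 * 1814 = 47889.6
CR = 42987.0 / 47889.6 = 0.8976 mpy

0.8976 mpy


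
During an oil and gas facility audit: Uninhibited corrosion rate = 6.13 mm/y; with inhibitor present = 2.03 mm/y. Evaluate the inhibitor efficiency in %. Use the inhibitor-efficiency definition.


Apply the inhibitor-efficiency definition: IE = (CR_blank − CR_inh)/CR_blank × 100
IE = (6.13 − 2.03) / 6.13 × 100
IE = 4.1 / 6.13 × 100 = 66.9 %

66.9 %


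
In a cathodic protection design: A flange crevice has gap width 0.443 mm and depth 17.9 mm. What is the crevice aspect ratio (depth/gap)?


Aspect ratio = depth / gap
Ratio = 17.9 / 0.443 = 40.4

40.4


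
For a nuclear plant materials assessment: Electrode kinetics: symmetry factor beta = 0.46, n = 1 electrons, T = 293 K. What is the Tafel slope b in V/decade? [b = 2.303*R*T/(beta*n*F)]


Apply the Tafel slope relation: b = 2.303*R*T/(beta*n*F)
Numerator: 2.303 * 8.314 * 293 = 5610.11
Denominator: 0.46 * 1 * 96485 = 44383.1
b = 5610.11 / 44383.1 = 0.126 V/decade

0.126 V/decade


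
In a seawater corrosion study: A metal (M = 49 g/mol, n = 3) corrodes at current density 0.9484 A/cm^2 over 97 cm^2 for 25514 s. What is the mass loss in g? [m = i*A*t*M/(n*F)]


Apply Faraday's law: m = i*A*t*M / (n*F)
Total charge passed Q = i*A*t = 0.9484*97*25514 = 2347155.3272 C
m = Q*M/(n*F) = 2347155.3272*49/(3*96485) = 397.335 g

397.335 g


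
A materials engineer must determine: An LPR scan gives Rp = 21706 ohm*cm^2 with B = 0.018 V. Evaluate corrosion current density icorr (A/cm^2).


Apply the Stern-Geary relation: icorr = B / Rp
icorr = 0.018 / 21706 = 8.293×10^-7 A/cm^2

8.293×10^-7 A/cm^2


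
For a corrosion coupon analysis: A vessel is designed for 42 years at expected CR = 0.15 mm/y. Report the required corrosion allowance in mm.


Corrosion allowance = CR × design life
CA = 0.15 * 42 = 6.3 mm

6.3 mm


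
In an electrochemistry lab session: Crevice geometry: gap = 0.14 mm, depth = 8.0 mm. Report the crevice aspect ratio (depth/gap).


Aspect ratio = depth / gap
Ratio = 8.0 / 0.14 = 57.1

57.1


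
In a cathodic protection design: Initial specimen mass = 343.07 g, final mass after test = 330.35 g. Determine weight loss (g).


Weight loss = initial − final
WL = 343.07 − 330.35 = 12.72 g

12.72 g


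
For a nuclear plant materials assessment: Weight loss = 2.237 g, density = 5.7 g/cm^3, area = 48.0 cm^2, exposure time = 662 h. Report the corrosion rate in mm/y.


Apply the mm/y weight-loss relation: CR = 87600 * W / (D * A * T)
Numerator: 87600 * 2.237 = 195961.2
Denominator: 5.7 * 48.0 * 662 = 181123.2
CR = 195961.2 / 181123.2 = 1.0819 mm/y

1.0819 mm/y


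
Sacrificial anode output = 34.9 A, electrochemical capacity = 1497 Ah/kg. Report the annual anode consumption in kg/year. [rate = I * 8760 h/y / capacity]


Annual consumption = current * hours per year / capacity
Rate = 34.9 * 8760 / 1497 = 204.2 kg/year

204.2 kg/year


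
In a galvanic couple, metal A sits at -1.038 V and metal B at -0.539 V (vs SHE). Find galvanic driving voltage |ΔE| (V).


Driving voltage is the absolute potential difference.
|ΔE| = |-1.038 − (-0.539)| = 0.499 V

0.499 V


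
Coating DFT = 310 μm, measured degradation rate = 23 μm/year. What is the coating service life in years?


Service life = thickness / degradation rate
Life = 310 / 23 = 13.5 years

13.5 years


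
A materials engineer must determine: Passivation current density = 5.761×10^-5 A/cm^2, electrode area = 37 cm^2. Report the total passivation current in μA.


I = i_pass * A, then convert A → μA (×10^6)
I = 5.761×10^-5 * 37 * 10^6 = 2131.57 μA

2131.57 μA


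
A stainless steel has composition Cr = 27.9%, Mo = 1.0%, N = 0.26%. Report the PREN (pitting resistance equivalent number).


Apply the PREN formula: PREN = Cr + 3.3*Mo + 16*N
PREN = 27.9 + 3.3*1.0 + 16*0.26
PREN = 27.9 + 3.3 + 4.16 = 35.36

35.36


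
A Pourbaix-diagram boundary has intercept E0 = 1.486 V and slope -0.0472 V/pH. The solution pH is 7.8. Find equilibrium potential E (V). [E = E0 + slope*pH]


Apply the Pourbaix line equation: E = E0 + slope*pH
E = 1.486 + (-0.0472)*7.8 = 1.486 + (-0.36816) = 1.11784 V
Rounded to 3 decimal places: E = 1.118 V

1.118 V


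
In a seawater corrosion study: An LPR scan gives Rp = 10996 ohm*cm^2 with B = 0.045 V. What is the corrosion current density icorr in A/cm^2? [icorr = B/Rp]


Apply the Stern-Geary relation: icorr = B / Rp
icorr = 0.045 / 10996 = 4.092×10^-6 A/cm^2

4.092×10^-6 A/cm^2


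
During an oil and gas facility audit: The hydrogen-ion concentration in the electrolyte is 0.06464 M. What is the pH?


pH = −log10[H+]
pH = −log10(0.06464) = 1.19

1.19


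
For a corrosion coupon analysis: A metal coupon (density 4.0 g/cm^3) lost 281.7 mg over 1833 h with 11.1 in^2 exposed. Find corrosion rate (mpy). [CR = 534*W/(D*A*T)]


Apply the mpy weight-loss relation: CR = 534 * W / (D * A * T)
Numerator: 534 * 281.7 = 150427.8
Denominator: 4.0 * 11.1 * 1833 = 81385.2
CR = 150427.8 / 81385.2 = 1.8483 mpy

1.8483 mpy


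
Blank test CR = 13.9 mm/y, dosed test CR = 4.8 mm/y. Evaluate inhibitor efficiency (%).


Apply the inhibitor-efficiency definition: IE = (CR_blank − CR_inh)/CR_blank × 100
IE = (13.9 − 4.8) / 13.9 × 100
IE = 9.1 / 13.9 × 100 = 65.5 %

65.5 %


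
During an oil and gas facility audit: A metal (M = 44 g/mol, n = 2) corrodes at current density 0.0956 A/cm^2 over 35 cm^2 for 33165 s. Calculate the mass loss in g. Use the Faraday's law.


Apply Faraday's law: m = i*A*t*M / (n*F)
Total charge passed Q = i*A*t = 0.0956*35*33165 = 110970.09 C
m = Q*M/(n*F) = 110970.09*44/(2*96485) = 25.3028 g

25.3028 g


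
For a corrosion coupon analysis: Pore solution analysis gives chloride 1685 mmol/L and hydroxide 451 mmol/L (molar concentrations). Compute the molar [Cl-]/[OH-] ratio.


Threshold parameter = [Cl-] / [OH-] (molar basis; both in mmol/L, so units cancel)
Ratio = 1685 / 451 = 3.74

3.74


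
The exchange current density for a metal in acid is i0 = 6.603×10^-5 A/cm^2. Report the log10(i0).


i0 = 6.603×10^-5 A/cm^2
log10(i0) = -4.18

-4.18


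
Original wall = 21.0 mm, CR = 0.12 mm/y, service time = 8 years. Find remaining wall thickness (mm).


Remaining wall = original − CR × time
t = 21.0 − 0.12*8 = 21.0 − 0.96 = 20.04 mm

20.04 mm


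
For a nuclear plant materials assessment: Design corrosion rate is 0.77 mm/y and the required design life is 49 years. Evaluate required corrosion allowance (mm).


Corrosion allowance = CR × design life
CA = 0.77 * 49 = 37.73 mm

37.73 mm


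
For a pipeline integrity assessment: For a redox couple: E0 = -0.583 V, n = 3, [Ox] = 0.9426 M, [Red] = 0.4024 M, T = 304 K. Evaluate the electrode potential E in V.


Apply the Nernst equation: E = E0 + (RT/nF)*ln([Ox]/[Red])
Step 1: RT/nF = 8.314*304/(3*96485) = 0.00873178 V
Step 2: [Ox]/[Red] = 0.9426/0.4024 = 2.342445
Step 3: ln(2.342445) = 0.851195
Step 4: correction = 0.00873178 * 0.851195 = 0.007 V
E = -0.583 + 0.007 = -0.576 V

-0.576 V


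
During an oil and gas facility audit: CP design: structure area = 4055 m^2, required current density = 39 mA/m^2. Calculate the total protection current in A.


I = area * current density, then convert mA → A (÷1000)
I = 4055 * 39 / 1000 = 158.15 A

158.15 A


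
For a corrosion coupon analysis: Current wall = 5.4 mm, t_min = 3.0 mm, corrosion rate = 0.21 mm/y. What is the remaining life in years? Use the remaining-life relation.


Apply the remaining-life relation: RL = (t_current − t_min) / CR
RL = (5.4 − 3.0) / 0.21 = 2.4 / 0.21 = 11.4 years

11.4 years


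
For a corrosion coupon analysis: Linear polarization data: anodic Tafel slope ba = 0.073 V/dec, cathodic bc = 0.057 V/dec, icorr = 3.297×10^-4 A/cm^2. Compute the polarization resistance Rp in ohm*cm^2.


Apply the Stern-Geary equation: Rp = ba*bc / (2.303*icorr*(ba+bc))
ba*bc = 0.073*0.057 = 0.004161
ba+bc = 0.13; 2.303*icorr*(ba+bc) = 2.303*3.297×10^-4*0.13 = 9.8708883×10^-5
Rp = 0.004161 / 9.8708883×10^-5 = 42.15 ohm*cm^2

42.15 ohm*cm^2


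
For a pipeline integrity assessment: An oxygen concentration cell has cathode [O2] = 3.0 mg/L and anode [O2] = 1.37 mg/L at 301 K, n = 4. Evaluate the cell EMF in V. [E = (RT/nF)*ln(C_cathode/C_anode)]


Apply the Nernst concentration-cell relation: E = (RT/nF)*ln(C_cathode/C_anode)
RT/nF = 8.314*301/(4*96485) = 0.0064842 V
ln(3.0/1.37) = 0.7838
E = 0.0064842 * 0.7838 = 0.00508 V

0.00508 V


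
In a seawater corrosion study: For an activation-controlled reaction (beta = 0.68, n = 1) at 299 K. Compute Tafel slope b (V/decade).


Apply the Tafel slope relation: b = 2.303*R*T/(beta*n*F)
Numerator: 2.303 * 8.314 * 299 = 5725.0
Denominator: 0.68 * 1 * 96485 = 65609.8
b = 5725.0 / 65609.8 = 0.0873 V/decade

0.0873 V/decade


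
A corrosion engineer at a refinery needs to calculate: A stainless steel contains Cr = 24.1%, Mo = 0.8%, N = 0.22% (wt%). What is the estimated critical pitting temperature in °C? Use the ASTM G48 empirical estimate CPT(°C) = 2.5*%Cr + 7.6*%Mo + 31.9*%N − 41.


Apply the ASTM G48 empirical CPT estimate: CPT(°C) = 2.5*%Cr + 7.6*%Mo + 31.9*%N − 41
2.5*24.1 = 60.25; 7.6*0.8 = 6.08; 31.9*0.22 = 7.018
CPT = 60.25 + 6.08 + 7.018 − 41 = 32.348 °C
Rounded to 0.1 °C: CPT ≈ 32.3 °C

32.3 °C


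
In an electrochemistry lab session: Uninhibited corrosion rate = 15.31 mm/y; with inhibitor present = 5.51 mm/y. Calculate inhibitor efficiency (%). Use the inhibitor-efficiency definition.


Apply the inhibitor-efficiency definition: IE = (CR_blank − CR_inh)/CR_blank × 100
IE = (15.31 − 5.51) / 15.31 × 100
IE = 9.8 / 15.31 × 100 = 64.0 %

64.0 %


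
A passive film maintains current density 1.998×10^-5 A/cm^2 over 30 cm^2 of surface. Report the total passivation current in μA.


I = i_pass * A, then convert A → μA (×10^6)
I = 1.998×10^-5 * 30 * 10^6 = 599.4 μA

599.4 μA


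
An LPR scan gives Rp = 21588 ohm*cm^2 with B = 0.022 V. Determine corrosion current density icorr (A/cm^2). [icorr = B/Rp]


Apply the Stern-Geary relation: icorr = B / Rp
icorr = 0.022 / 21588 = 1.019×10^-6 A/cm^2

1.019×10^-6 A/cm^2


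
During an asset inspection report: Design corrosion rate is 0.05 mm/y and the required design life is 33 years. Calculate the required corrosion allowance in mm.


Corrosion allowance = CR × design life
CA = 0.05 * 33 = 1.65 mm

1.65 mm


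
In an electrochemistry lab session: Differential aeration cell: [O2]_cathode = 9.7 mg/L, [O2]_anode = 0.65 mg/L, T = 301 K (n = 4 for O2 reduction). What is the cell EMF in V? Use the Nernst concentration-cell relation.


Apply the Nernst concentration-cell relation: E = (RT/nF)*ln(C_cathode/C_anode)
RT/nF = 8.314*301/(4*96485) = 0.0064842 V
ln(9.7/0.65) = 2.70291
E = 0.0064842 * 2.70291 = 0.01753 V

0.01753 V


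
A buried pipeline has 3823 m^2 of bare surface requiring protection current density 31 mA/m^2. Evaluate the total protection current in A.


I = area * current density, then convert mA → A (÷1000)
I = 3823 * 31 / 1000 = 118.51 A

118.51 A


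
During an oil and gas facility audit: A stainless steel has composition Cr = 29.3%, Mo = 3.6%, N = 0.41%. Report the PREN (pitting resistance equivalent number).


Apply the PREN formula: PREN = Cr + 3.3*Mo + 16*N
PREN = 29.3 + 3.3*3.6 + 16*0.41
PREN = 29.3 + 11.88 + 6.56 = 47.74

47.74


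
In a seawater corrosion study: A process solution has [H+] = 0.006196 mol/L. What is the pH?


pH = −log10[H+]
pH = −log10(0.006196) = 2.21

2.21


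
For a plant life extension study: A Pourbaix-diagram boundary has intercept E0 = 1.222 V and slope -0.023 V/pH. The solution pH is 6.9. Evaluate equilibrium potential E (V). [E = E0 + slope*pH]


Apply the Pourbaix line equation: E = E0 + slope*pH
E = 1.222 + (-0.023)*6.9 = 1.222 + (-0.1587) = 1.0633 V
Rounded to 3 decimal places: E = 1.063 V

1.063 V


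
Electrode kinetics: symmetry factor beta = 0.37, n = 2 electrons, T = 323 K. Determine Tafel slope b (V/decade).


Apply the Tafel slope relation: b = 2.303*R*T/(beta*n*F)
Numerator: 2.303 * 8.314 * 323 = 6184.53
Denominator: 0.37 * 2 * 96485 = 71398.9
b = 6184.53 / 71398.9 = 0.087 V/decade

0.087 V/decade


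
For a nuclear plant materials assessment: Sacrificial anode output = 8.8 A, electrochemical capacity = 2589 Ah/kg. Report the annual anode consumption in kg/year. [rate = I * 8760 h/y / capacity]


Annual consumption = current * hours per year / capacity
Rate = 8.8 * 8760 / 2589 = 29.8 kg/year

29.8 kg/year


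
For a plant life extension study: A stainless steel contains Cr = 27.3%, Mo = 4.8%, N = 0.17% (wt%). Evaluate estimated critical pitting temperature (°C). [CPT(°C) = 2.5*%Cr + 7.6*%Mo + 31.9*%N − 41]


Apply the ASTM G48 empirical CPT estimate: CPT(°C) = 2.5*%Cr + 7.6*%Mo + 31.9*%N − 41
2.5*27.3 = 68.25; 7.6*4.8 = 36.48; 31.9*0.17 = 5.423
CPT = 68.25 + 36.48 + 5.423 − 41 = 69.153 °C
Rounded to 0.1 °C: CPT ≈ 69.2 °C

69.2 °C


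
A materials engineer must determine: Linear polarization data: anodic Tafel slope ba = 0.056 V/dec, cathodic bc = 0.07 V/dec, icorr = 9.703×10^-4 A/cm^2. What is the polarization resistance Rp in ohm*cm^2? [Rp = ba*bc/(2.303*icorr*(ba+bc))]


Apply the Stern-Geary equation: Rp = ba*bc / (2.303*icorr*(ba+bc))
ba*bc = 0.056*0.07 = 0.00392
ba+bc = 0.126; 2.303*icorr*(ba+bc) = 2.303*9.703×10^-4*0.126 = 2.8155971×10^-4
Rp = 0.00392 / 2.8155971×10^-4 = 13.9 ohm*cm^2

13.9 ohm*cm^2
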